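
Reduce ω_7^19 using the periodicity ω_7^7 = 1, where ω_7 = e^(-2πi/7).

Since ω_7^7 = 1, powers reduce modulo 7.
19 mod 7 = 5
So ω_7^19 = ω_7^5 = e^(-2πi·5/7)

ω_7^19 = ω_7^5 = -0.2225+0.9749i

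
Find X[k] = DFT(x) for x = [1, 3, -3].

X[k] = Σ(n=0 to 2) x[n] · ω_3^(nk)
where ω_3 = e^(-2πi/3)

Computing each X[k]:
X[0] = 1
X[1] = 1.0000-5.1962i
X[2] = 1.0000+5.1962i

X = [1, 1.0000-5.1962i, 1.0000+5.1962i]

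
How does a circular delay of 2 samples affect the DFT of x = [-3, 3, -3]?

Time shift by 2: X_shifted[k] = ω_3^(2k) · X[k]
Shifted x = [3, -3, -3]

DFT(x[n-2]) = [-3, 6, 6]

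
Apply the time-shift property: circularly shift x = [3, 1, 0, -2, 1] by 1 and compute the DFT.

Time shift by 1: X_shifted[k] = ω_5^(1k) · X[k]
Shifted x = [1, 3, 1, 0, -2]

DFT(x[n-1]) = [3, 0.5000-5.3431i, 0.5000-1.9879i, 0.5000+1.9879i, 0.5000+5.3431i]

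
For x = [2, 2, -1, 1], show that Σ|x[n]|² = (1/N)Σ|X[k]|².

Time domain:
Σ|x[n]|² = |2|² + |2|² + |-1|² + |1|² = 10.0000

Frequency domain:
(1/4)Σ|X[k]|² = (1/4)(|4|² + |3-1i|² + |-2|² + |3+1i|²) = (1/4)·40.0000 = 10.0000

Both sides agree, confirming Parseval's theorem.

Σ|x[n]|² = (1/N)Σ|X[k]|² = 10.0000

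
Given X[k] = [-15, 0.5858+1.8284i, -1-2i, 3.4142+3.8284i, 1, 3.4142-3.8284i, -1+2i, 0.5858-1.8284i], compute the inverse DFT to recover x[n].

x[n] = (1/8) Σ(k=0 to 7) X[k] · e^(2πikn/8)

Computing each x[n]:
x[0] = -1
x[1] = -3
x[2] = -1
x[3] = -3
x[4] = -3
x[5] = 0
x[6] = -2
x[7] = -2

x = [-1, -3, -1, -3, -3, 0, -2, -2]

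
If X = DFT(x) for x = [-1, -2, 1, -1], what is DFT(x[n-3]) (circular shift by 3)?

Time shift by 3: X_shifted[k] = ω_4^(3k) · X[k]
Shifted x = [-2, 1, -1, -1]

DFT(x[n-3]) = [-3, -1-2i, -3, -1+2i]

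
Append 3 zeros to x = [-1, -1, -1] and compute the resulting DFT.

Original 3-point DFT: [-3, 0, 0]
Zero-padded 6-point DFT provides frequency interpolation.

DFT_6([x, 0, ...]) = [-3, -1.0000+1.7321i, 0, -1, 0, -1.0000-1.7321i]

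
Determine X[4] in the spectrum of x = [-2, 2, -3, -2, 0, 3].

X[4] = Σ(n=0 to 5) x[n] · ω_6^(4n) where ω_6 = e^(-2πi/6)
= (-2)·ω_6^0 + (2)·ω_6^4 + (-3)·ω_6^8 + (-2)·ω_6^12 + (0)·ω_6^16 + (3)·ω_6^20

X[4] = -5.0000+1.7321i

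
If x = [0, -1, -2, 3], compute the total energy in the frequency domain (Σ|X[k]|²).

Parseval: Σ|x[n]|² = (1/N)Σ|X[k]|², so Σ|X[k]|² = N·Σ|x[n]|² = 4·14.0000

Σ|X[k]|² = N·Σ|x[n]|² = 4·14.0000 = 56.0000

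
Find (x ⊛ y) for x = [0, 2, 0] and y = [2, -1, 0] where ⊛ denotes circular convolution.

(x ⊛ y)[n] = Σ(m=0 to 2) x[m] · y[(n-m) mod 3]

Computing each output sample:
(x ⊛ y)[0] = 0
(x ⊛ y)[1] = 4
(x ⊛ y)[2] = -2

x ⊛ y = [0, 4, -2]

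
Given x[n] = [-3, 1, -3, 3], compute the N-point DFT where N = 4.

X[k] = Σ(n=0 to 3) x[n] · ω_4^(nk)
where ω_4 = e^(-2πi/4)

Computing each X[k]:
X[0] = -2
X[1] = 2i
X[2] = -10
X[3] = -2i

X = [-2, 2i, -10, -2i]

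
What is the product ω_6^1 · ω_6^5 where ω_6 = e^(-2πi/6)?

The primitive 6th roots of unity are ω_6^k for k coprime to 6: k ∈ {1, 5}
Their product equals the constant term of the cyclotomic polynomial Φ_6(x) up to sign.
For n ≥ 3, the product of all primitive nth roots of unity is 1. (For n=1 it is 1; for n=2 it is -1.)

1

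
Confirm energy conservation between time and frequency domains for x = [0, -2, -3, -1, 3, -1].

Time domain:
Σ|x[n]|² = |0|² + |-2|² + |-3|² + |-1|² + |3|² + |-1|² = 24.0000

Frequency domain:
(1/6)Σ|X[k]|² = (1/6)(|-4|² + |-0.5000+6.0622i|² + |0.5000-4.3301i|² + |4|² + |0.5000+4.3301i|² + |-0.5000-6.0622i|²) = (1/6)·144.0000 = 24.0000

Both sides agree, confirming Parseval's theorem.

Σ|x[n]|² = (1/N)Σ|X[k]|² = 24.0000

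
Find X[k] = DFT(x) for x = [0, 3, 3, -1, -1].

X[k] = Σ(n=0 to 4) x[n] · ω_5^(nk)
where ω_5 = e^(-2πi/5)

Computing each X[k]:
X[0] = 4
X[1] = -1.0000-6.1554i
X[2] = -1.0000+1.4531i
X[3] = -1.0000-1.4531i
X[4] = -1.0000+6.1554i

X = [4, -1.0000-6.1554i, -1.0000+1.4531i, -1.0000-1.4531i, -1.0000+6.1554i]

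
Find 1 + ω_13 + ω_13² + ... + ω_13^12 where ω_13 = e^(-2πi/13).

Sum of all nth roots of unity equals 0 for n > 1 (geometric series with r ≠ 1).

0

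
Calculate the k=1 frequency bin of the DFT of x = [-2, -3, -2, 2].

X[1] = Σ(n=0 to 3) x[n] · ω_4^(1n) where ω_4 = e^(-2πi/4)
= (-2)·ω_4^0 + (-3)·ω_4^1 + (-2)·ω_4^2 + (2)·ω_4^3

X[1] = 5i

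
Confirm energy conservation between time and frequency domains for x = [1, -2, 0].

Time domain:
Σ|x[n]|² = |1|² + |-2|² + |0|² = 5.0000

Frequency domain:
(1/3)Σ|X[k]|² = (1/3)(|-1|² + |2.0000+1.7321i|² + |2.0000-1.7321i|²) = (1/3)·15.0000 = 5.0000

Both sides agree, confirming Parseval's theorem.

Σ|x[n]|² = (1/N)Σ|X[k]|² = 5.0000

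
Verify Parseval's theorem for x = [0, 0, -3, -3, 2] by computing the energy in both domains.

Time domain:
Σ|x[n]|² = |0|² + |0|² + |-3|² + |-3|² + |2|² = 22.0000

Frequency domain:
(1/5)Σ|X[k]|² = (1/5)(|-4|² + |5.4721+1.9021i|² + |-3.4721+1.1756i|² + |-3.4721-1.1756i|² + |5.4721-1.9021i|²) = (1/5)·110.0000 = 22.0000

Both sides agree, confirming Parseval's theorem.

Σ|x[n]|² = (1/N)Σ|X[k]|² = 22.0000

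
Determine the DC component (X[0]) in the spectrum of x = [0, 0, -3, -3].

X[0] = Σ(n=0 to 3) x[n] · ω_4^0 = Σ x[n]
= (0) + (0) + (-3) + (-3)

X[0] = -6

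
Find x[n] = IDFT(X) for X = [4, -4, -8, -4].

x[n] = (1/4) Σ(k=0 to 3) X[k] · e^(2πikn/4)

Computing each x[n]:
x[0] = -3
x[1] = 3
x[2] = 1
x[3] = 3

x = [-3, 3, 1, 3]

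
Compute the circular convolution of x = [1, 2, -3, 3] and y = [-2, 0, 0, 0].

(x ⊛ y)[n] = Σ(m=0 to 3) x[m] · y[(n-m) mod 4]

Computing each output sample:
(x ⊛ y)[0] = -2
(x ⊛ y)[1] = -4
(x ⊛ y)[2] = 6
(x ⊛ y)[3] = -6

x ⊛ y = [-2, -4, 6, -6]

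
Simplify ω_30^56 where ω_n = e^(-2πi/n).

Since ω_30^30 = 1, powers reduce modulo 30.
56 mod 30 = 26
So ω_30^56 = ω_30^26 = e^(-2πi·26/30)

ω_30^56 = ω_30^26 = 0.6691+0.7431i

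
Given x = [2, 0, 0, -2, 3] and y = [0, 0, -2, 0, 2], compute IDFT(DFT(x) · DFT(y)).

(x ⊛ y)[n] = Σ(m=0 to 4) x[m] · y[(n-m) mod 5]

Computing each output sample:
(x ⊛ y)[0] = 4
(x ⊛ y)[1] = -6
(x ⊛ y)[2] = -8
(x ⊛ y)[3] = 6
(x ⊛ y)[4] = 4

x ⊛ y = [4, -6, -8, 6, 4]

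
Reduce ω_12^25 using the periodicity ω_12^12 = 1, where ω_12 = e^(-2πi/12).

Since ω_12^12 = 1, powers reduce modulo 12.
25 mod 12 = 1
So ω_12^25 = ω_12^1 = e^(-2πi·1/12)

ω_12^25 = ω_12^1 = 0.8660-0.5000i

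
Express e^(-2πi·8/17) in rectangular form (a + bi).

ω_17^8 = e^(-2πi·8/17)
= cos(-2π·8/17) + i·sin(-2π·8/17)
= cos(-16π/17) + i·sin(-16π/17)

ω_17^8 = cos(-16π/17) + i·sin(-16π/17) = -0.9830-0.1837i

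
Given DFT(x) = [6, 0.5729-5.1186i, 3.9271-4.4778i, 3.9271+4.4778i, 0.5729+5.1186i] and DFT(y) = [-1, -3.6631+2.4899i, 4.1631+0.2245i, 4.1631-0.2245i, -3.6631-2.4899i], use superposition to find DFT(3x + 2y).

By linearity: DFT(3x + 2y) = 3·DFT(x) + 2·DFT(y)
= 3·[6, 0.5729-5.1186i, 3.9271-4.4778i, 3.9271+4.4778i, 0.5729+5.1186i] + 2·[-1, -3.6631+2.4899i, 4.1631+0.2245i, 4.1631-0.2245i, -3.6631-2.4899i]

Computing element-wise:
Z[0] = 3·(6) + 2·(-1) = 16
Z[1] = 3·(0.5729-5.1186i) + 2·(-3.6631+2.4899i) = -5.6075-10.3760i
Z[2] = 3·(3.9271-4.4778i) + 2·(4.1631+0.2245i) = 20.1075-12.9844i
Z[3] = 3·(3.9271+4.4778i) + 2·(4.1631-0.2245i) = 20.1075+12.9844i
Z[4] = 3·(0.5729+5.1186i) + 2·(-3.6631-2.4899i) = -5.6075+10.3760i

DFT(3x + 2y) = 3·X + 2·Y = [16, -5.6075-10.3760i, 20.1075-12.9844i, 20.1075+12.9844i, -5.6075+10.3760i]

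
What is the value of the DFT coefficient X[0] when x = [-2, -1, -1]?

X[0] = Σ(n=0 to 2) x[n] · ω_3^0 = Σ x[n]
= (-2) + (-1) + (-1)

X[0] = -4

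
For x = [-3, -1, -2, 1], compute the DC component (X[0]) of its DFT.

X[0] = Σ(n=0 to 3) x[n] · ω_4^0 = Σ x[n]
= (-3) + (-1) + (-2) + (1)

X[0] = -5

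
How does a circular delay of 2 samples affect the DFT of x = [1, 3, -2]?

Time shift by 2: X_shifted[k] = ω_3^(2k) · X[k]
Shifted x = [3, -2, 1]

DFT(x[n-2]) = [2, 3.5000+2.5981i, 3.5000-2.5981i]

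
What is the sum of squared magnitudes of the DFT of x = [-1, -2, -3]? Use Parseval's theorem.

Parseval: Σ|x[n]|² = (1/N)Σ|X[k]|², so Σ|X[k]|² = N·Σ|x[n]|² = 3·14.0000

Σ|X[k]|² = N·Σ|x[n]|² = 3·14.0000 = 42.0000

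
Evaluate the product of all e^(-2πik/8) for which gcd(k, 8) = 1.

The primitive 8th roots of unity are ω_8^k for k coprime to 8: k ∈ {1, 3, 5, 7}
Their product equals the constant term of the cyclotomic polynomial Φ_8(x) up to sign.
For n ≥ 3, the product of all primitive nth roots of unity is 1. (For n=1 it is 1; for n=2 it is -1.)

1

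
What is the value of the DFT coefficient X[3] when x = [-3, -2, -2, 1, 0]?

X[3] = Σ(n=0 to 4) x[n] · ω_5^(3n) where ω_5 = e^(-2πi/5)
= (-3)·ω_5^0 + (-2)·ω_5^3 + (-2)·ω_5^6 + (1)·ω_5^9 + (0)·ω_5^12

X[3] = -1.6910+1.6776i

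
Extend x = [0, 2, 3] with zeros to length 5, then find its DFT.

Original 3-point DFT: [5, -2.5000+0.8660i, -2.5000-0.8660i]
Zero-padded 5-point DFT provides frequency interpolation.

DFT_5([x, 0, ...]) = [5, -1.8090-3.6655i, -0.6910+1.6776i, -0.6910-1.6776i, -1.8090+3.6655i]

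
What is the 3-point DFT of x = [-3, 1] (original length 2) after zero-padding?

Original 2-point DFT: [-2, -4]
Zero-padded 3-point DFT provides frequency interpolation.

DFT_3([x, 0, ...]) = [-2, -3.5000-0.8660i, -3.5000+0.8660i]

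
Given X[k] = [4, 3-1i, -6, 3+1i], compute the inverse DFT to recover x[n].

x[n] = (1/4) Σ(k=0 to 3) X[k] · e^(2πikn/4)

Computing each x[n]:
x[0] = 1
x[1] = 3
x[2] = -2
x[3] = 2

x = [1, 3, -2, 2]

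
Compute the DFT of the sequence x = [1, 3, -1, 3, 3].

X[k] = Σ(n=0 to 4) x[n] · ω_5^(nk)
where ω_5 = e^(-2πi/5)

Computing each X[k]:
X[0] = 9
X[1] = 1.2361+2.3511i
X[2] = -3.2361-3.8042i
X[3] = -3.2361+3.8042i
X[4] = 1.2361-2.3511i

X = [9, 1.2361+2.3511i, -3.2361-3.8042i, -3.2361+3.8042i, 1.2361-2.3511i]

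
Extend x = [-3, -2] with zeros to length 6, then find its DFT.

Original 2-point DFT: [-5, -1]
Zero-padded 6-point DFT provides frequency interpolation.

DFT_6([x, 0, ...]) = [-5, -4.0000+1.7321i, -2.0000+1.7321i, -1, -2.0000-1.7321i, -4.0000-1.7321i]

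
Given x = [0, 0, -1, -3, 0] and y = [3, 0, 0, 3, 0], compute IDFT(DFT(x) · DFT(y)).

(x ⊛ y)[n] = Σ(m=0 to 4) x[m] · y[(n-m) mod 5]

Computing each output sample:
(x ⊛ y)[0] = -3
(x ⊛ y)[1] = -9
(x ⊛ y)[2] = -3
(x ⊛ y)[3] = -9
(x ⊛ y)[4] = 0

x ⊛ y = [-3, -9, -3, -9, 0]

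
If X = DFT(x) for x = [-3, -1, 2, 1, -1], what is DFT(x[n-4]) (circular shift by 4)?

Time shift by 4: X_shifted[k] = ω_5^(4k) · X[k]
Shifted x = [-1, 2, 1, -1, -3]

DFT(x[n-4]) = [-2, -1.3090-5.9309i, -0.1910-1.0368i, -0.1910+1.0368i, -1.3090+5.9309i]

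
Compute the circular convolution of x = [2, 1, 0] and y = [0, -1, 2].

(x ⊛ y)[n] = Σ(m=0 to 2) x[m] · y[(n-m) mod 3]

Computing each output sample:
(x ⊛ y)[0] = 2
(x ⊛ y)[1] = -2
(x ⊛ y)[2] = 3

x ⊛ y = [2, -2, 3]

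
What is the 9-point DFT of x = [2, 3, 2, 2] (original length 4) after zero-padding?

Original 4-point DFT: [9, -1i, -1, 1i]
Zero-padded 9-point DFT provides frequency interpolation.

DFT_9([x, 0, ...]) = [9, 3.6454-5.6300i, -0.3584-1.9064i, 1.5000-0.8660i, -0.2870-1.4725i, -0.2870+1.4725i, 1.5000+0.8660i, -0.3584+1.9064i, 3.6454+5.6300i]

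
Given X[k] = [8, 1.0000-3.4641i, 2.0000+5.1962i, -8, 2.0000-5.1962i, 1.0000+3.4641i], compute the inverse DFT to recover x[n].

x[n] = (1/6) Σ(k=0 to 5) X[k] · e^(2πikn/6)

Computing each x[n]:
x[0] = 1
x[1] = 2
x[2] = 2
x[3] = 3
x[4] = -3
x[5] = 3

x = [1, 2, 2, 3, -3, 3]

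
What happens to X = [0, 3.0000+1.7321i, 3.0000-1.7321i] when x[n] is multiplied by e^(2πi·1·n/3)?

Modulation property: DFT(ω_3^(-1n)·x[n]) = X[(k-1) mod 3], so circularly shift X by 1 positions.

X[k-1] = [3.0000-1.7321i, 0, 3.0000+1.7321i]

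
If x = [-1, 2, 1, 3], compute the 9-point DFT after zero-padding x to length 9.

Original 4-point DFT: [5, -2+1i, -5, -2-1i]
Zero-padded 9-point DFT provides frequency interpolation.

DFT_9([x, 0, ...]) = [5, -0.7943-4.8685i, -3.0924+0.2864i, 0.5000-0.8660i, -3.6133-2.6393i, -3.6133+2.6393i, 0.5000+0.8660i, -3.0924-0.2864i, -0.7943+4.8685i]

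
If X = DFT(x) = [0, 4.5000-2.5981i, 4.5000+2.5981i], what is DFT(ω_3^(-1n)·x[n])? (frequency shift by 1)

Modulation property: DFT(ω_3^(-1n)·x[n]) = X[(k-1) mod 3], so circularly shift X by 1 positions.

X[k-1] = [4.5000+2.5981i, 0, 4.5000-2.5981i]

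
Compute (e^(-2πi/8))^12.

Since ω_8^8 = 1, powers reduce modulo 8.
12 mod 8 = 4
So ω_8^12 = ω_8^4 = e^(-2πi·4/8)

ω_8^12 = ω_8^4 = -1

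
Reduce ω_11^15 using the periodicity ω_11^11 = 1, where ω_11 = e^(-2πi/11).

Since ω_11^11 = 1, powers reduce modulo 11.
15 mod 11 = 4
So ω_11^15 = ω_11^4 = e^(-2πi·4/11)

ω_11^15 = ω_11^4 = -0.6549-0.7557i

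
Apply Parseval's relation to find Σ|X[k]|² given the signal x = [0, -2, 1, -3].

Parseval: Σ|x[n]|² = (1/N)Σ|X[k]|², so Σ|X[k]|² = N·Σ|x[n]|² = 4·14.0000

Σ|X[k]|² = N·Σ|x[n]|² = 4·14.0000 = 56.0000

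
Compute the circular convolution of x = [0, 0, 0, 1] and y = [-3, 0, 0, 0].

(x ⊛ y)[n] = Σ(m=0 to 3) x[m] · y[(n-m) mod 4]

Computing each output sample:
(x ⊛ y)[0] = 0
(x ⊛ y)[1] = 0
(x ⊛ y)[2] = 0
(x ⊛ y)[3] = -3

x ⊛ y = [0, 0, 0, -3]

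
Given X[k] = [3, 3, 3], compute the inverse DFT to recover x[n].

x[n] = (1/3) Σ(k=0 to 2) X[k] · e^(2πikn/3)

Computing each x[n]:
x[0] = 3
x[1] = 0
x[2] = 0

x = [3, 0, 0]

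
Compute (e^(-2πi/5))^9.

Since ω_5^5 = 1, powers reduce modulo 5.
9 mod 5 = 4
So ω_5^9 = ω_5^4 = e^(-2πi·4/5)

ω_5^9 = ω_5^4 = 0.3090+0.9511i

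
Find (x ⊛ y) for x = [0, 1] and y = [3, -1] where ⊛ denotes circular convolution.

(x ⊛ y)[n] = Σ(m=0 to 1) x[m] · y[(n-m) mod 2]

Computing each output sample:
(x ⊛ y)[0] = -1
(x ⊛ y)[1] = 3

x ⊛ y = [-1, 3]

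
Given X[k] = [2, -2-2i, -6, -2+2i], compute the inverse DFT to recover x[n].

x[n] = (1/4) Σ(k=0 to 3) X[k] · e^(2πikn/4)

Computing each x[n]:
x[0] = -2
x[1] = 3
x[2] = 0
x[3] = 1

x = [-2, 3, 0, 1]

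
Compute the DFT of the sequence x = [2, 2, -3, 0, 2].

X[k] = Σ(n=0 to 4) x[n] · ω_5^(nk)
where ω_5 = e^(-2πi/5)

Computing each X[k]:
X[0] = 3
X[1] = 5.6631+1.7634i
X[2] = -2.1631-2.8532i
X[3] = -2.1631+2.8532i
X[4] = 5.6631-1.7634i

X = [3, 5.6631+1.7634i, -2.1631-2.8532i, -2.1631+2.8532i, 5.6631-1.7634i]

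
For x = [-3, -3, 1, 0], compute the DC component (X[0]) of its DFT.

X[0] = Σ(n=0 to 3) x[n] · ω_4^0 = Σ x[n]
= (-3) + (-3) + (1) + (0)

X[0] = -5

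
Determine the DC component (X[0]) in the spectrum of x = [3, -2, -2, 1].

X[0] = Σ(n=0 to 3) x[n] · ω_4^0 = Σ x[n]
= (3) + (-2) + (-2) + (1)

X[0] = 0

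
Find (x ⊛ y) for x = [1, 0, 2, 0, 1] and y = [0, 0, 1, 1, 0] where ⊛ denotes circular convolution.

(x ⊛ y)[n] = Σ(m=0 to 4) x[m] · y[(n-m) mod 5]

Computing each output sample:
(x ⊛ y)[0] = 2
(x ⊛ y)[1] = 1
(x ⊛ y)[2] = 2
(x ⊛ y)[3] = 1
(x ⊛ y)[4] = 2

x ⊛ y = [2, 1, 2, 1, 2]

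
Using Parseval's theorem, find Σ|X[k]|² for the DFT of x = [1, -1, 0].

Parseval: Σ|x[n]|² = (1/N)Σ|X[k]|², so Σ|X[k]|² = N·Σ|x[n]|² = 3·2.0000

Σ|X[k]|² = N·Σ|x[n]|² = 3·2.0000 = 6.0000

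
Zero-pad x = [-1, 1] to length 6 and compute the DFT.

Original 2-point DFT: [0, -2]
Zero-padded 6-point DFT provides frequency interpolation.

DFT_6([x, 0, ...]) = [0, -0.5000-0.8660i, -1.5000-0.8660i, -2, -1.5000+0.8660i, -0.5000+0.8660i]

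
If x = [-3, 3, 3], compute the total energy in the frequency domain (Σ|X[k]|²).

Parseval: Σ|x[n]|² = (1/N)Σ|X[k]|², so Σ|X[k]|² = N·Σ|x[n]|² = 3·27.0000

Σ|X[k]|² = N·Σ|x[n]|² = 3·27.0000 = 81.0000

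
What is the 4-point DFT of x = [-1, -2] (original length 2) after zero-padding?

Original 2-point DFT: [-3, 1]
Zero-padded 4-point DFT provides frequency interpolation.

DFT_4([x, 0, ...]) = [-3, -1+2i, 1, -1-2i]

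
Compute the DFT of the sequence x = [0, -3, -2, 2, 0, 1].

X[k] = Σ(n=0 to 5) x[n] · ω_6^(nk)
where ω_6 = e^(-2πi/6)

Computing each X[k]:
X[0] = -2
X[1] = -2.0000+5.1962i
X[2] = 4.0000+1.7321i
X[3] = -2
X[4] = 4.0000-1.7321i
X[5] = -2.0000-5.1962i

X = [-2, -2.0000+5.1962i, 4.0000+1.7321i, -2, 4.0000-1.7321i, -2.0000-5.1962i]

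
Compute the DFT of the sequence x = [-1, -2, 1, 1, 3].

X[k] = Σ(n=0 to 4) x[n] · ω_5^(nk)
where ω_5 = e^(-2πi/5)

Computing each X[k]:
X[0] = 2
X[1] = -2.3090+4.7553i
X[2] = -1.1910+2.9389i
X[3] = -1.1910-2.9389i
X[4] = -2.3090-4.7553i

X = [2, -2.3090+4.7553i, -1.1910+2.9389i, -1.1910-2.9389i, -2.3090-4.7553i]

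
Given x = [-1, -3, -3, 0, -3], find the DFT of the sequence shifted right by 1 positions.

Time shift by 1: X_shifted[k] = ω_5^(1k) · X[k]
Shifted x = [-3, -1, -3, -3, 0]

DFT(x[n-1]) = [-10, 1.5451+0.9511i, -4.0451+0.5878i, -4.0451-0.5878i, 1.5451-0.9511i]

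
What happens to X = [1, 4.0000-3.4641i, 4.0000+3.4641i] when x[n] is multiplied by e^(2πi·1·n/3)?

Modulation property: DFT(ω_3^(-1n)·x[n]) = X[(k-1) mod 3], so circularly shift X by 1 positions.

X[k-1] = [4.0000+3.4641i, 1, 4.0000-3.4641i]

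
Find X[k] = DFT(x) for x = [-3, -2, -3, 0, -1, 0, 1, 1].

X[k] = Σ(n=0 to 7) x[n] · ω_8^(nk)
where ω_8 = e^(-2πi/8)

Computing each X[k]:
X[0] = -7
X[1] = -2.7071+6.1213i
X[2] = -2+3i
X[3] = -1.2929-1.8787i
X[4] = -5
X[5] = -1.2929+1.8787i
X[6] = -2-3i
X[7] = -2.7071-6.1213i

X = [-7, -2.7071+6.1213i, -2+3i, -1.2929-1.8787i, -5, -1.2929+1.8787i, -2-3i, -2.7071-6.1213i]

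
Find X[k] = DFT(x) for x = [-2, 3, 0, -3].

X[k] = Σ(n=0 to 3) x[n] · ω_4^(nk)
where ω_4 = e^(-2πi/4)

Computing each X[k]:
X[0] = -2
X[1] = -2-6i
X[2] = -2
X[3] = -2+6i

X = [-2, -2-6i, -2, -2+6i]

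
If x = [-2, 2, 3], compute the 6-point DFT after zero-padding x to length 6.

Original 3-point DFT: [3, -4.5000+0.8660i, -4.5000-0.8660i]
Zero-padded 6-point DFT provides frequency interpolation.

DFT_6([x, 0, ...]) = [3, -2.5000-4.3301i, -4.5000+0.8660i, -1, -4.5000-0.8660i, -2.5000+4.3301i]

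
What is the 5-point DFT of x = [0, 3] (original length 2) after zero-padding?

Original 2-point DFT: [3, -3]
Zero-padded 5-point DFT provides frequency interpolation.

DFT_5([x, 0, ...]) = [3, 0.9271-2.8532i, -2.4271-1.7634i, -2.4271+1.7634i, 0.9271+2.8532i]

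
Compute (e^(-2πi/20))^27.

Since ω_20^20 = 1, powers reduce modulo 20.
27 mod 20 = 7
So ω_20^27 = ω_20^7 = e^(-2πi·7/20)

ω_20^27 = ω_20^7 = -0.5878-0.8090i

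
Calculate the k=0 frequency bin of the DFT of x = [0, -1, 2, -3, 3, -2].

X[0] = Σ(n=0 to 5) x[n] · ω_6^0 = Σ x[n]
= (0) + (-1) + (2) + (-3) + (3) + (-2)

X[0] = -1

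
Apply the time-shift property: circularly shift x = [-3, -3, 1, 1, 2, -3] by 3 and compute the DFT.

Time shift by 3: X_shifted[k] = ω_6^(3k) · X[k]
Shifted x = [1, 2, -3, -3, -3, 1]

DFT(x[n-3]) = [-5, 8.5000-0.8660i, -0.5000-0.8660i, -5, -0.5000+0.8660i, 8.5000+0.8660i]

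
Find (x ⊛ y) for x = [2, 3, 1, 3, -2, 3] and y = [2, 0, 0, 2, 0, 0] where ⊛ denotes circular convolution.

(x ⊛ y)[n] = Σ(m=0 to 5) x[m] · y[(n-m) mod 6]

Computing each output sample:
(x ⊛ y)[0] = 10
(x ⊛ y)[1] = 2
(x ⊛ y)[2] = 8
(x ⊛ y)[3] = 10
(x ⊛ y)[4] = 2
(x ⊛ y)[5] = 8

x ⊛ y = [10, 2, 8, 10, 2, 8]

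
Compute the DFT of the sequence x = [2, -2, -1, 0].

X[k] = Σ(n=0 to 3) x[n] · ω_4^(nk)
where ω_4 = e^(-2πi/4)

Computing each X[k]:
X[0] = -1
X[1] = 3+2i
X[2] = 3
X[3] = 3-2i

X = [-1, 3+2i, 3, 3-2i]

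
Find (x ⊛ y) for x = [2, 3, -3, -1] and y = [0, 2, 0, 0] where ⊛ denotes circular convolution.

(x ⊛ y)[n] = Σ(m=0 to 3) x[m] · y[(n-m) mod 4]

Computing each output sample:
(x ⊛ y)[0] = -2
(x ⊛ y)[1] = 4
(x ⊛ y)[2] = 6
(x ⊛ y)[3] = -6

x ⊛ y = [-2, 4, 6, -6]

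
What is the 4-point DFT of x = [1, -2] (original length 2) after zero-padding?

Original 2-point DFT: [-1, 3]
Zero-padded 4-point DFT provides frequency interpolation.

DFT_4([x, 0, ...]) = [-1, 1+2i, 3, 1-2i]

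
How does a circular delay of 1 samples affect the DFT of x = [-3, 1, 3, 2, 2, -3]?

Time shift by 1: X_shifted[k] = ω_6^(1k) · X[k]
Shifted x = [-3, -3, 1, 3, 2, 2]

DFT(x[n-1]) = [2, -8.0000+5.1962i, -1.0000+3.4641i, -2, -1.0000-3.4641i, -8.0000-5.1962i]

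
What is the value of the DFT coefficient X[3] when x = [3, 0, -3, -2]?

X[3] = Σ(n=0 to 3) x[n] · ω_4^(3n) where ω_4 = e^(-2πi/4)
= (3)·ω_4^0 + (0)·ω_4^3 + (-3)·ω_4^6 + (-2)·ω_4^9

X[3] = 6+2i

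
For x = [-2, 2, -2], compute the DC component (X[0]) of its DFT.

X[0] = Σ(n=0 to 2) x[n] · ω_3^0 = Σ x[n]
= (-2) + (2) + (-2)

X[0] = -2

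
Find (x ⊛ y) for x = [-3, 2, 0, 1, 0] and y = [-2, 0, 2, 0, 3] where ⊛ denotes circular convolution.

(x ⊛ y)[n] = Σ(m=0 to 4) x[m] · y[(n-m) mod 5]

Computing each output sample:
(x ⊛ y)[0] = 14
(x ⊛ y)[1] = -4
(x ⊛ y)[2] = -3
(x ⊛ y)[3] = 2
(x ⊛ y)[4] = -9

x ⊛ y = [14, -4, -3, 2, -9]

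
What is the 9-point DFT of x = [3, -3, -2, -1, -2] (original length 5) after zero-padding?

Original 5-point DFT: [-5, 3.8820+1.5388i, 6.1180-0.3633i, 6.1180+0.3633i, 3.8820-1.5388i]
Zero-padded 9-point DFT provides frequency interpolation.

DFT_9([x, 0, ...]) = [-5, 2.7340+5.4480i, 3.3264+1.4869i, 5.5000+2.5981i, 4.4397-1.3631i, 4.4397+1.3631i, 5.5000-2.5981i, 3.3264-1.4869i, 2.7340-5.4480i]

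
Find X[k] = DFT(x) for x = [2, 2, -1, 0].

X[k] = Σ(n=0 to 3) x[n] · ω_4^(nk)
where ω_4 = e^(-2πi/4)

Computing each X[k]:
X[0] = 3
X[1] = 3-2i
X[2] = -1
X[3] = 3+2i

X = [3, 3-2i, -1, 3+2i]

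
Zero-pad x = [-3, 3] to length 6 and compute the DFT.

Original 2-point DFT: [0, -6]
Zero-padded 6-point DFT provides frequency interpolation.

DFT_6([x, 0, ...]) = [0, -1.5000-2.5981i, -4.5000-2.5981i, -6, -4.5000+2.5981i, -1.5000+2.5981i]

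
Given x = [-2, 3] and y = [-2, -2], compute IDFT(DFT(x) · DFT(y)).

(x ⊛ y)[n] = Σ(m=0 to 1) x[m] · y[(n-m) mod 2]

Computing each output sample:
(x ⊛ y)[0] = -2
(x ⊛ y)[1] = -2

x ⊛ y = [-2, -2]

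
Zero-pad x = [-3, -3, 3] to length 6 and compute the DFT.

Original 3-point DFT: [-3, -3.0000+5.1962i, -3.0000-5.1962i]
Zero-padded 6-point DFT provides frequency interpolation.

DFT_6([x, 0, ...]) = [-3, -6, -3.0000+5.1962i, 3, -3.0000-5.1962i, -6]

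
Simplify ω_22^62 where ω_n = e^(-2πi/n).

Since ω_22^22 = 1, powers reduce modulo 22.
62 mod 22 = 18
So ω_22^62 = ω_22^18 = e^(-2πi·18/22)

ω_22^62 = ω_22^18 = 0.4154+0.9096i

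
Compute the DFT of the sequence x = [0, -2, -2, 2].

X[k] = Σ(n=0 to 3) x[n] · ω_4^(nk)
where ω_4 = e^(-2πi/4)

Computing each X[k]:
X[0] = -2
X[1] = 2+4i
X[2] = -2
X[3] = 2-4i

X = [-2, 2+4i, -2, 2-4i]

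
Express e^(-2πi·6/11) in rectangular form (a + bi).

ω_11^6 = e^(-2πi·6/11)
= cos(-2π·6/11) + i·sin(-2π·6/11)
= cos(-12π/11) + i·sin(-12π/11)

ω_11^6 = cos(-12π/11) + i·sin(-12π/11) = -0.9595+0.2817i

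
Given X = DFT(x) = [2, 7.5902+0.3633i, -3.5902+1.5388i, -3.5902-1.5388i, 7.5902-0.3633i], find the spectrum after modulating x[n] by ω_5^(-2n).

Modulation property: DFT(ω_5^(-2n)·x[n]) = X[(k-2) mod 5], so circularly shift X by 2 positions.

X[k-2] = [-3.5902-1.5388i, 7.5902-0.3633i, 2, 7.5902+0.3633i, -3.5902+1.5388i]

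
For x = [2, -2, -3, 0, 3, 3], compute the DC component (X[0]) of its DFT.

X[0] = Σ(n=0 to 5) x[n] · ω_6^0 = Σ x[n]
= (2) + (-2) + (-3) + (0) + (3) + (3)

X[0] = 3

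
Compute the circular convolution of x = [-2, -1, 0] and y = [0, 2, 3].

(x ⊛ y)[n] = Σ(m=0 to 2) x[m] · y[(n-m) mod 3]

Computing each output sample:
(x ⊛ y)[0] = -3
(x ⊛ y)[1] = -4
(x ⊛ y)[2] = -8

x ⊛ y = [-3, -4, -8]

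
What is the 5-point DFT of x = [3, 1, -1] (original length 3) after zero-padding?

Original 3-point DFT: [3, 3.0000-1.7321i, 3.0000+1.7321i]
Zero-padded 5-point DFT provides frequency interpolation.

DFT_5([x, 0, ...]) = [3, 4.1180-0.3633i, 1.8820-1.5388i, 1.8820+1.5388i, 4.1180+0.3633i]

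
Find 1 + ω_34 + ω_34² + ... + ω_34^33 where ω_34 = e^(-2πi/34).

Sum of all nth roots of unity equals 0 for n > 1 (geometric series with r ≠ 1).

0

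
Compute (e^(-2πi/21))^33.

Since ω_21^21 = 1, powers reduce modulo 21.
33 mod 21 = 12
So ω_21^33 = ω_21^12 = e^(-2πi·12/21)

ω_21^33 = ω_21^12 = -0.9010+0.4339i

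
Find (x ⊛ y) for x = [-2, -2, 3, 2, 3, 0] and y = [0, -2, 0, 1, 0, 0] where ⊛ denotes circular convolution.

(x ⊛ y)[n] = Σ(m=0 to 5) x[m] · y[(n-m) mod 6]

Computing each output sample:
(x ⊛ y)[0] = 2
(x ⊛ y)[1] = 7
(x ⊛ y)[2] = 4
(x ⊛ y)[3] = -8
(x ⊛ y)[4] = -6
(x ⊛ y)[5] = -3

x ⊛ y = [2, 7, 4, -8, -6, -3]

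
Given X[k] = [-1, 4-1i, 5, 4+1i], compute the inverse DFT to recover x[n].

x[n] = (1/4) Σ(k=0 to 3) X[k] · e^(2πikn/4)

Computing each x[n]:
x[0] = 3
x[1] = -1
x[2] = -1
x[3] = -2

x = [3, -1, -1, -2]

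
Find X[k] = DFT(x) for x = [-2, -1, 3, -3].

X[k] = Σ(n=0 to 3) x[n] · ω_4^(nk)
where ω_4 = e^(-2πi/4)

Computing each X[k]:
X[0] = -3
X[1] = -5-2i
X[2] = 5
X[3] = -5+2i

X = [-3, -5-2i, 5, -5+2i]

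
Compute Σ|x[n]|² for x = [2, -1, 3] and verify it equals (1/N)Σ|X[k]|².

Time domain:
Σ|x[n]|² = |2|² + |-1|² + |3|² = 14.0000

Frequency domain:
(1/3)Σ|X[k]|² = (1/3)(|4|² + |1.0000+3.4641i|² + |1.0000-3.4641i|²) = (1/3)·42.0000 = 14.0000

Both sides agree, confirming Parseval's theorem.

Σ|x[n]|² = (1/N)Σ|X[k]|² = 14.0000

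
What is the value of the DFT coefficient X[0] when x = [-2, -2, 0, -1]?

X[0] = Σ(n=0 to 3) x[n] · ω_4^0 = Σ x[n]
= (-2) + (-2) + (0) + (-1)

X[0] = -5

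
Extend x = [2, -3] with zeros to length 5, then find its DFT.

Original 2-point DFT: [-1, 5]
Zero-padded 5-point DFT provides frequency interpolation.

DFT_5([x, 0, ...]) = [-1, 1.0729+2.8532i, 4.4271+1.7634i, 4.4271-1.7634i, 1.0729-2.8532i]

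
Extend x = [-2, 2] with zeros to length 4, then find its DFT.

Original 2-point DFT: [0, -4]
Zero-padded 4-point DFT provides frequency interpolation.

DFT_4([x, 0, ...]) = [0, -2-2i, -4, -2+2i]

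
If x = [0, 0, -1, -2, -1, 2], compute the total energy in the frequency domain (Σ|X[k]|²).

Parseval: Σ|x[n]|² = (1/N)Σ|X[k]|², so Σ|X[k]|² = N·Σ|x[n]|² = 6·10.0000

Σ|X[k]|² = N·Σ|x[n]|² = 6·10.0000 = 60.0000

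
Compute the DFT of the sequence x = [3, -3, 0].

X[k] = Σ(n=0 to 2) x[n] · ω_3^(nk)
where ω_3 = e^(-2πi/3)

Computing each X[k]:
X[0] = 0
X[1] = 4.5000+2.5981i
X[2] = 4.5000-2.5981i

X = [0, 4.5000+2.5981i, 4.5000-2.5981i]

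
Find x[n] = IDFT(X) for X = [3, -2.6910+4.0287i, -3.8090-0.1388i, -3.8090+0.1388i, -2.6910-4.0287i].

x[n] = (1/5) Σ(k=0 to 4) X[k] · e^(2πikn/5)

Computing each x[n]:
x[0] = -2
x[1] = 0
x[2] = 0
x[3] = 2
x[4] = 3

x = [-2, 0, 0, 2, 3]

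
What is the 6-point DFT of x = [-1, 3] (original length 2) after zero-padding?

Original 2-point DFT: [2, -4]
Zero-padded 6-point DFT provides frequency interpolation.

DFT_6([x, 0, ...]) = [2, 0.5000-2.5981i, -2.5000-2.5981i, -4, -2.5000+2.5981i, 0.5000+2.5981i]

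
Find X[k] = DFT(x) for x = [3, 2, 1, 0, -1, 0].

X[k] = Σ(n=0 to 5) x[n] · ω_6^(nk)
where ω_6 = e^(-2πi/6)

Computing each X[k]:
X[0] = 5
X[1] = 4.0000-3.4641i
X[2] = 2
X[3] = 1
X[4] = 2
X[5] = 4.0000+3.4641i

X = [5, 4.0000-3.4641i, 2, 1, 2, 4.0000+3.4641i]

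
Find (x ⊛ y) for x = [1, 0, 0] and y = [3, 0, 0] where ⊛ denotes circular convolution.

(x ⊛ y)[n] = Σ(m=0 to 2) x[m] · y[(n-m) mod 3]

Computing each output sample:
(x ⊛ y)[0] = 3
(x ⊛ y)[1] = 0
(x ⊛ y)[2] = 0

x ⊛ y = [3, 0, 0]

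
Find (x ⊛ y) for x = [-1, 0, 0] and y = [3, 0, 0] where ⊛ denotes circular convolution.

(x ⊛ y)[n] = Σ(m=0 to 2) x[m] · y[(n-m) mod 3]

Computing each output sample:
(x ⊛ y)[0] = -3
(x ⊛ y)[1] = 0
(x ⊛ y)[2] = 0

x ⊛ y = [-3, 0, 0]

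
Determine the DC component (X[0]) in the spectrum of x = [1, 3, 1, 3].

X[0] = Σ(n=0 to 3) x[n] · ω_4^0 = Σ x[n]
= (1) + (3) + (1) + (3)

X[0] = 8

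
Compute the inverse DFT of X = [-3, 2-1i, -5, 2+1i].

x[n] = (1/4) Σ(k=0 to 3) X[k] · e^(2πikn/4)

Computing each x[n]:
x[0] = -1
x[1] = 1
x[2] = -3
x[3] = 0

x = [-1, 1, -3, 0]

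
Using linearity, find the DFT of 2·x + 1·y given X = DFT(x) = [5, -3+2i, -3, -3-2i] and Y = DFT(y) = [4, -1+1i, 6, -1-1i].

By linearity: DFT(2x + 1y) = 2·DFT(x) + 1·DFT(y)
= 2·[5, -3+2i, -3, -3-2i] + 1·[4, -1+1i, 6, -1-1i]

Computing element-wise:
Z[0] = 2·(5) + 1·(4) = 14
Z[1] = 2·(-3+2i) + 1·(-1+1i) = -7+5i
Z[2] = 2·(-3) + 1·(6) = 0
Z[3] = 2·(-3-2i) + 1·(-1-1i) = -7-5i

DFT(2x + 1y) = 2·X + 1·Y = [14, -7+5i, 0, -7-5i]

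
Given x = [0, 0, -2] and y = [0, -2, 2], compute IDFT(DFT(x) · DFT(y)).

(x ⊛ y)[n] = Σ(m=0 to 2) x[m] · y[(n-m) mod 3]

Computing each output sample:
(x ⊛ y)[0] = 4
(x ⊛ y)[1] = -4
(x ⊛ y)[2] = 0

x ⊛ y = [4, -4, 0]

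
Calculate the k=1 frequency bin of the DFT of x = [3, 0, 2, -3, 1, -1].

X[1] = Σ(n=0 to 5) x[n] · ω_6^(1n) where ω_6 = e^(-2πi/6)
= (3)·ω_6^0 + (0)·ω_6^1 + (2)·ω_6^2 + (-3)·ω_6^3 + (1)·ω_6^4 + (-1)·ω_6^5

X[1] = 4.0000-1.7321i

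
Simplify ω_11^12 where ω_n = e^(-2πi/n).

Since ω_11^11 = 1, powers reduce modulo 11.
12 mod 11 = 1
So ω_11^12 = ω_11^1 = e^(-2πi·1/11)

ω_11^12 = ω_11^1 = 0.8413-0.5406i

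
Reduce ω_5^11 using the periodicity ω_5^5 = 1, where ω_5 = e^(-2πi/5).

Since ω_5^5 = 1, powers reduce modulo 5.
11 mod 5 = 1
So ω_5^11 = ω_5^1 = e^(-2πi·1/5)

ω_5^11 = ω_5^1 = 0.3090-0.9511i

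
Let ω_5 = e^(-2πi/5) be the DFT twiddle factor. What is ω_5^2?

ω_5^2 = e^(-2πi·2/5)
= cos(-2π·2/5) + i·sin(-2π·2/5)
= cos(-4π/5) + i·sin(-4π/5)

ω_5^2 = cos(-4π/5) + i·sin(-4π/5) = -0.8090-0.5878i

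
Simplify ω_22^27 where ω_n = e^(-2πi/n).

Since ω_22^22 = 1, powers reduce modulo 22.
27 mod 22 = 5
So ω_22^27 = ω_22^5 = e^(-2πi·5/22)

ω_22^27 = ω_22^5 = 0.1423-0.9898i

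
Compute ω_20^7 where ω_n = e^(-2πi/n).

ω_20^7 = e^(-2πi·7/20)
= cos(-2π·7/20) + i·sin(-2π·7/20)
= cos(-14π/20) + i·sin(-14π/20)

ω_20^7 = cos(-14π/20) + i·sin(-14π/20) = -0.5878-0.8090i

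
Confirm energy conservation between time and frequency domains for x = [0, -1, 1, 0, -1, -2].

Time domain:
Σ|x[n]|² = |0|² + |-1|² + |1|² + |0|² + |-1|² + |-2|² = 7.0000

Frequency domain:
(1/6)Σ|X[k]|² = (1/6)(|-3|² + |-1.5000-2.5981i|² + |1.5000+0.8660i|² + |3|² + |1.5000-0.8660i|² + |-1.5000+2.5981i|²) = (1/6)·42.0000 = 7.0000

Both sides agree, confirming Parseval's theorem.

Σ|x[n]|² = (1/N)Σ|X[k]|² = 7.0000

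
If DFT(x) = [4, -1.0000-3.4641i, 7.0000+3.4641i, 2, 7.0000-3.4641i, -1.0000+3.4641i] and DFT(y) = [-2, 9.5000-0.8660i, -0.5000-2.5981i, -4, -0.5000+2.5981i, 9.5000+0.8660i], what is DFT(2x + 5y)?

By linearity: DFT(2x + 5y) = 2·DFT(x) + 5·DFT(y)
= 2·[4, -1.0000-3.4641i, 7.0000+3.4641i, 2, 7.0000-3.4641i, -1.0000+3.4641i] + 5·[-2, 9.5000-0.8660i, -0.5000-2.5981i, -4, -0.5000+2.5981i, 9.5000+0.8660i]

Computing element-wise:
Z[0] = 2·(4) + 5·(-2) = -2
Z[1] = 2·(-1.0000-3.4641i) + 5·(9.5000-0.8660i) = 45.5000-11.2582i
Z[2] = 2·(7.0000+3.4641i) + 5·(-0.5000-2.5981i) = 11.5000-6.0623i
Z[3] = 2·(2) + 5·(-4) = -16
Z[4] = 2·(7.0000-3.4641i) + 5·(-0.5000+2.5981i) = 11.5000+6.0623i
Z[5] = 2·(-1.0000+3.4641i) + 5·(9.5000+0.8660i) = 45.5000+11.2582i

DFT(2x + 5y) = 2·X + 5·Y = [-2, 45.5000-11.2582i, 11.5000-6.0623i, -16, 11.5000+6.0623i, 45.5000+11.2582i]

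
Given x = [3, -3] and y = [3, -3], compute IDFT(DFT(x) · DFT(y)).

(x ⊛ y)[n] = Σ(m=0 to 1) x[m] · y[(n-m) mod 2]

Computing each output sample:
(x ⊛ y)[0] = 18
(x ⊛ y)[1] = -18

x ⊛ y = [18, -18]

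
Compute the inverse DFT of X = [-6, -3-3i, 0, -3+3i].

x[n] = (1/4) Σ(k=0 to 3) X[k] · e^(2πikn/4)

Computing each x[n]:
x[0] = -3
x[1] = 0
x[2] = 0
x[3] = -3

x = [-3, 0, 0, -3]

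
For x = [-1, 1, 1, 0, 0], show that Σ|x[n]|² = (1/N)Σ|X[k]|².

Time domain:
Σ|x[n]|² = |-1|² + |1|² + |1|² + |0|² + |0|² = 3.0000

Frequency domain:
(1/5)Σ|X[k]|² = (1/5)(|1|² + |-1.5000-1.5388i|² + |-1.5000+0.3633i|² + |-1.5000-0.3633i|² + |-1.5000+1.5388i|²) = (1/5)·15.0000 = 3.0000

Both sides agree, confirming Parseval's theorem.

Σ|x[n]|² = (1/N)Σ|X[k]|² = 3.0000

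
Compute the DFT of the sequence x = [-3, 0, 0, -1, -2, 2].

X[k] = Σ(n=0 to 5) x[n] · ω_6^(nk)
where ω_6 = e^(-2πi/6)

Computing each X[k]:
X[0] = -4
X[1] = 0
X[2] = -4.0000+3.4641i
X[3] = -6
X[4] = -4.0000-3.4641i
X[5] = 0

X = [-4, 0, -4.0000+3.4641i, -6, -4.0000-3.4641i, 0]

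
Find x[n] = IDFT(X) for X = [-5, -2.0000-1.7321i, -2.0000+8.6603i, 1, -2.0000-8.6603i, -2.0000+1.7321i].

x[n] = (1/6) Σ(k=0 to 5) X[k] · e^(2πikn/6)

Computing each x[n]:
x[0] = -2
x[1] = -3
x[2] = 3
x[3] = -1
x[4] = -3
x[5] = 1

x = [-2, -3, 3, -1, -3, 1]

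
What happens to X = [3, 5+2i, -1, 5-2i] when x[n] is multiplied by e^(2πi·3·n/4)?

Modulation property: DFT(ω_4^(-3n)·x[n]) = X[(k-3) mod 4], so circularly shift X by 3 positions.

X[k-3] = [5+2i, -1, 5-2i, 3]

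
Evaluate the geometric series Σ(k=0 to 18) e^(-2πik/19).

Sum of all nth roots of unity equals 0 for n > 1 (geometric series with r ≠ 1).

0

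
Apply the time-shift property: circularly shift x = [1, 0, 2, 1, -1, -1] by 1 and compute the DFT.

Time shift by 1: X_shifted[k] = ω_6^(1k) · X[k]
Shifted x = [-1, 1, 0, 2, 1, -1]

DFT(x[n-1]) = [2, -3.5000-0.8660i, 0.5000-2.5981i, -2, 0.5000+2.5981i, -3.5000+0.8660i]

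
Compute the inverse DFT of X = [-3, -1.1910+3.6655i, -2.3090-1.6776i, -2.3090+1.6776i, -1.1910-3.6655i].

x[n] = (1/5) Σ(k=0 to 4) X[k] · e^(2πikn/5)

Computing each x[n]:
x[0] = -2
x[1] = -1
x[2] = -2
x[3] = 1
x[4] = 1

x = [-2, -1, -2, 1, 1]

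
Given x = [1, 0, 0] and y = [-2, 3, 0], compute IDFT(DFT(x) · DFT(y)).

(x ⊛ y)[n] = Σ(m=0 to 2) x[m] · y[(n-m) mod 3]

Computing each output sample:
(x ⊛ y)[0] = -2
(x ⊛ y)[1] = 3
(x ⊛ y)[2] = 0

x ⊛ y = [-2, 3, 0]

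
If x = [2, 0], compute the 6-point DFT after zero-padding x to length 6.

Original 2-point DFT: [2, 2]
Zero-padded 6-point DFT provides frequency interpolation.

DFT_6([x, 0, ...]) = [2, 2, 2, 2, 2, 2]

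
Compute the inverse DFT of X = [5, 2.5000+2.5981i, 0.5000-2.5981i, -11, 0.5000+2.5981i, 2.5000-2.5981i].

x[n] = (1/6) Σ(k=0 to 5) X[k] · e^(2πikn/6)

Computing each x[n]:
x[0] = 0
x[1] = 3
x[2] = -3
x[3] = 2
x[4] = 0
x[5] = 3

x = [0, 3, -3, 2, 0, 3]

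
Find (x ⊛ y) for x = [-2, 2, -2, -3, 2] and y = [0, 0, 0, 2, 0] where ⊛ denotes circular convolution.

(x ⊛ y)[n] = Σ(m=0 to 4) x[m] · y[(n-m) mod 5]

Computing each output sample:
(x ⊛ y)[0] = -4
(x ⊛ y)[1] = -6
(x ⊛ y)[2] = 4
(x ⊛ y)[3] = -4
(x ⊛ y)[4] = 4

x ⊛ y = [-4, -6, 4, -4, 4]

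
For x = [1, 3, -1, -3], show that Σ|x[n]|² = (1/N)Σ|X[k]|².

Time domain:
Σ|x[n]|² = |1|² + |3|² + |-1|² + |-3|² = 20.0000

Frequency domain:
(1/4)Σ|X[k]|² = (1/4)(|0|² + |2-6i|² + |0|² + |2+6i|²) = (1/4)·80.0000 = 20.0000

Both sides agree, confirming Parseval's theorem.

Σ|x[n]|² = (1/N)Σ|X[k]|² = 20.0000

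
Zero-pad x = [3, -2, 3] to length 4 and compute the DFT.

Original 3-point DFT: [4, 2.5000+4.3301i, 2.5000-4.3301i]
Zero-padded 4-point DFT provides frequency interpolation.

DFT_4([x, 0, ...]) = [4, 2i, 8, -2i]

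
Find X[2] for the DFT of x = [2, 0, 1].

X[2] = Σ(n=0 to 2) x[n] · ω_3^(2n) where ω_3 = e^(-2πi/3)
= (2)·ω_3^0 + (0)·ω_3^2 + (1)·ω_3^4

X[2] = 1.5000-0.8660i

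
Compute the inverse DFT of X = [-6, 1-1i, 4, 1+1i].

x[n] = (1/4) Σ(k=0 to 3) X[k] · e^(2πikn/4)

Computing each x[n]:
x[0] = 0
x[1] = -2
x[2] = -1
x[3] = -3

x = [0, -2, -1, -3]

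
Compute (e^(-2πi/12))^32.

Since ω_12^12 = 1, powers reduce modulo 12.
32 mod 12 = 8
So ω_12^32 = ω_12^8 = e^(-2πi·8/12)

ω_12^32 = ω_12^8 = -0.5000+0.8660i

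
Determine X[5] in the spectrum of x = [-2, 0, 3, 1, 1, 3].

X[5] = Σ(n=0 to 5) x[n] · ω_6^(5n) where ω_6 = e^(-2πi/6)
= (-2)·ω_6^0 + (0)·ω_6^5 + (3)·ω_6^10 + (1)·ω_6^15 + (1)·ω_6^20 + (3)·ω_6^25

X[5] = -3.5000-0.8660i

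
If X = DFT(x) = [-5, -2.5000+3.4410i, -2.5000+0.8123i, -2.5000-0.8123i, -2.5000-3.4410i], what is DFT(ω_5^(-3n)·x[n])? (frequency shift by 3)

Modulation property: DFT(ω_5^(-3n)·x[n]) = X[(k-3) mod 5], so circularly shift X by 3 positions.

X[k-3] = [-2.5000+0.8123i, -2.5000-0.8123i, -2.5000-3.4410i, -5, -2.5000+3.4410i]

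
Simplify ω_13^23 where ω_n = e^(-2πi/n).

Since ω_13^13 = 1, powers reduce modulo 13.
23 mod 13 = 10
So ω_13^23 = ω_13^10 = e^(-2πi·10/13)

ω_13^23 = ω_13^10 = 0.1205+0.9927i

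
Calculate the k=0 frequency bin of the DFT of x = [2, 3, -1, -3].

X[0] = Σ(n=0 to 3) x[n] · ω_4^0 = Σ x[n]
= (2) + (3) + (-1) + (-3)

X[0] = 1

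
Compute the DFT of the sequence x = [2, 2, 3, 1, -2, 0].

X[k] = Σ(n=0 to 5) x[n] · ω_6^(nk)
where ω_6 = e^(-2πi/6)

Computing each X[k]:
X[0] = 6
X[1] = 1.5000-6.0622i
X[2] = 1.5000+2.5981i
X[3] = 0
X[4] = 1.5000-2.5981i
X[5] = 1.5000+6.0622i

X = [6, 1.5000-6.0622i, 1.5000+2.5981i, 0, 1.5000-2.5981i, 1.5000+6.0622i]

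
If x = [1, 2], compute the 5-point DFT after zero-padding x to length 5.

Original 2-point DFT: [3, -1]
Zero-padded 5-point DFT provides frequency interpolation.

DFT_5([x, 0, ...]) = [3, 1.6180-1.9021i, -0.6180-1.1756i, -0.6180+1.1756i, 1.6180+1.9021i]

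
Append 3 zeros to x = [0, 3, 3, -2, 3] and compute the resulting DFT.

Original 5-point DFT: [7, 1.0451-2.9389i, -4.5451+4.7553i, -4.5451-4.7553i, 1.0451+2.9389i]
Zero-padded 8-point DFT provides frequency interpolation.

DFT_8([x, 0, ...]) = [7, 0.5355-3.7071i, -5i, -6.5355+2.2929i, 5, -6.5355-2.2929i, 5i, 0.5355+3.7071i]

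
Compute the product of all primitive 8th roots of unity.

The primitive 8th roots of unity are ω_8^k for k coprime to 8: k ∈ {1, 3, 5, 7}
Their product equals the constant term of the cyclotomic polynomial Φ_8(x) up to sign.
For n ≥ 3, the product of all primitive nth roots of unity is 1. (For n=1 it is 1; for n=2 it is -1.)

1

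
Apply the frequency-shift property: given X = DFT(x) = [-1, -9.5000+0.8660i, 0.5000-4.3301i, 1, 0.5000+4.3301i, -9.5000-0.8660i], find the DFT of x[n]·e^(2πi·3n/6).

Modulation property: DFT(ω_6^(-3n)·x[n]) = X[(k-3) mod 6], so circularly shift X by 3 positions.

X[k-3] = [1, 0.5000+4.3301i, -9.5000-0.8660i, -1, -9.5000+0.8660i, 0.5000-4.3301i]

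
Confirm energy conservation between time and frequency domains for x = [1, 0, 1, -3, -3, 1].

Time domain:
Σ|x[n]|² = |1|² + |0|² + |1|² + |-3|² + |-3|² + |1|² = 21.0000

Frequency domain:
(1/6)Σ|X[k]|² = (1/6)(|-3|² + |5.5000-2.5981i|² + |-1.5000+4.3301i|² + |1|² + |-1.5000-4.3301i|² + |5.5000+2.5981i|²) = (1/6)·126.0000 = 21.0000

Both sides agree, confirming Parseval's theorem.

Σ|x[n]|² = (1/N)Σ|X[k]|² = 21.0000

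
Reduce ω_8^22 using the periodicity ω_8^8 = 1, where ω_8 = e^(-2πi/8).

Since ω_8^8 = 1, powers reduce modulo 8.
22 mod 8 = 6
So ω_8^22 = ω_8^6 = e^(-2πi·6/8)

ω_8^22 = ω_8^6 = 1i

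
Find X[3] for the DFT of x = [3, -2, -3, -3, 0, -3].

X[3] = Σ(n=0 to 5) x[n] · ω_6^(3n) where ω_6 = e^(-2πi/6)
= (3)·ω_6^0 + (-2)·ω_6^3 + (-3)·ω_6^6 + (-3)·ω_6^9 + (0)·ω_6^12 + (-3)·ω_6^15

X[3] = 8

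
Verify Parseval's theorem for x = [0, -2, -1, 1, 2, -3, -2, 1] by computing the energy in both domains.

Time domain:
Σ|x[n]|² = |0|² + |-2|² + |-1|² + |1|² + |2|² + |-3|² + |-2|² + |1|² = 24.0000

Frequency domain:
(1/8)Σ|X[k]|² = (1/8)(|-4|² + |-1.2929-1.7071i|² + |5+7i|² + |-2.7071+0.2929i|² + |2|² + |-2.7071-0.2929i|² + |5-7i|² + |-1.2929+1.7071i|²) = (1/8)·192.0000 = 24.0000

Both sides agree, confirming Parseval's theorem.

Σ|x[n]|² = (1/N)Σ|X[k]|² = 24.0000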